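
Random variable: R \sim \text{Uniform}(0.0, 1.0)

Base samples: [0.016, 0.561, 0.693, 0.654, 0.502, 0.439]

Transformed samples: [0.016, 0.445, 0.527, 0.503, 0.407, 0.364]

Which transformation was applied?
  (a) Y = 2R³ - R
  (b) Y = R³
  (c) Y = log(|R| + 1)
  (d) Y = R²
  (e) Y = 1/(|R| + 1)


Checking option (c) Y = log(|R| + 1):
  R = 0.016 -> Y = 0.016 ✓
  R = 0.561 -> Y = 0.445 ✓
  R = 0.693 -> Y = 0.527 ✓
All samples match this transformation.

(c) log(|R| + 1)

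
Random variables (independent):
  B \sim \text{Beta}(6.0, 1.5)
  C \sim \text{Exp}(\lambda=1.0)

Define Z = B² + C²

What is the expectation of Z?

E[Z] = E[B²] + E[C²]
E[B²] = Var(B) + E[B]² = 0.018823529 + 0.64 = 0.65882353
E[C²] = Var(C) + E[C]² = 1 + 1 = 2
E[Z] = 0.65882353 + 2 = 2.6588235

2.6588235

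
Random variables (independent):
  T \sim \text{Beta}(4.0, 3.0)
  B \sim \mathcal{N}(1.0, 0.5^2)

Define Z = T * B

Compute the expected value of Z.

For independent RVs: E[XY] = E[X]*E[Y]
E[T] = 0.57142857
E[B] = 1
E[Z] = 0.57142857 * 1 = 0.57142857

0.57142857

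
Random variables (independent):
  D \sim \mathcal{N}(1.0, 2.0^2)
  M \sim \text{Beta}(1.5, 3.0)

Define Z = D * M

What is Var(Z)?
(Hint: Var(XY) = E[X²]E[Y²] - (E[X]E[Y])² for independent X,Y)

Var(XY) = E[X²]E[Y²] - (E[X]E[Y])²
E[D] = 1, Var(D) = 4
E[M] = 0.33333333, Var(M) = 0.04040404
E[D²] = 4 + 1² = 5
E[M²] = 0.04040404 + 0.33333333² = 0.15151515
Var(Z) = 5*0.15151515 - (1*0.33333333)²
= 0.75757576 - 0.11111111 = 0.64646465

0.64646465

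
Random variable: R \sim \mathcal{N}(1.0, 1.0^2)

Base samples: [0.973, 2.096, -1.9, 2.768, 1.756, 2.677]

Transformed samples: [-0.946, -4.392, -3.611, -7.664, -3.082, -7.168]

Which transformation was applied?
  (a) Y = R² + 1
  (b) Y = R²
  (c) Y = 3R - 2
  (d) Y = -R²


Checking option (d) Y = -R²:
  R = 0.973 -> Y = -0.946 ✓
  R = 2.096 -> Y = -4.392 ✓
  R = -1.9 -> Y = -3.611 ✓
All samples match this transformation.

(d) -R²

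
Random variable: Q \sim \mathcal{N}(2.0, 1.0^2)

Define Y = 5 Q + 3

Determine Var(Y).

For Y = aQ + b: Var(Y) = a² * Var(Q)
Var(Q) = 1.0^2 = 1
Var(Y) = 5² * 1 = 25 * 1 = 25

25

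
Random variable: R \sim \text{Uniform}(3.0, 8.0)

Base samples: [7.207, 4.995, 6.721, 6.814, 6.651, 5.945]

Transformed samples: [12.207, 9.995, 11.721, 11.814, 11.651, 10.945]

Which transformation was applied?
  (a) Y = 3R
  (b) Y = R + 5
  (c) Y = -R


Checking option (b) Y = R + 5:
  R = 7.207 -> Y = 12.207 ✓
  R = 4.995 -> Y = 9.995 ✓
  R = 6.721 -> Y = 11.721 ✓
All samples match this transformation.

(b) R + 5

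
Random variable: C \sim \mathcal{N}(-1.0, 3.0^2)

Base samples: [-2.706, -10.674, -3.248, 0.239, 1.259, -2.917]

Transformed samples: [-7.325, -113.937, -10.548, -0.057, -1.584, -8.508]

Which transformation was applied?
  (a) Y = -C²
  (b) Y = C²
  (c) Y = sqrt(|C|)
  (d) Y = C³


Checking option (a) Y = -C²:
  C = -2.706 -> Y = -7.325 ✓
  C = -10.674 -> Y = -113.937 ✓
  C = -3.248 -> Y = -10.548 ✓
All samples match this transformation.

(a) -C²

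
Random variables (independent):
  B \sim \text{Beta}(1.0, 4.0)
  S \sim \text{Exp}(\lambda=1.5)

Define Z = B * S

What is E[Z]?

For independent RVs: E[XY] = E[X]*E[Y]
E[B] = 0.2
E[S] = 0.66666667
E[Z] = 0.2 * 0.66666667 = 0.13333333

0.13333333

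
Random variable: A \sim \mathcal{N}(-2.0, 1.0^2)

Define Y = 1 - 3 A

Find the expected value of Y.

For Y = -3A + 1:
E[Y] = -3 * E[A] + 1
E[A] = -2.0 = -2
E[Y] = -3 * (-2) + 1 = 7

7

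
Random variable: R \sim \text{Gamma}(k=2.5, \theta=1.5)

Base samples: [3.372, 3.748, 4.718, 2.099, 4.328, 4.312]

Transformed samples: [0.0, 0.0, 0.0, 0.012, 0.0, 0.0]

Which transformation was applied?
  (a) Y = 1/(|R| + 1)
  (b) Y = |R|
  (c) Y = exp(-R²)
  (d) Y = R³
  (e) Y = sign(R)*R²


Checking option (c) Y = exp(-R²):
  R = 3.372 -> Y = 0.0 ✓
  R = 3.748 -> Y = 0.0 ✓
  R = 4.718 -> Y = 0.0 ✓
All samples match this transformation.

(c) exp(-R²)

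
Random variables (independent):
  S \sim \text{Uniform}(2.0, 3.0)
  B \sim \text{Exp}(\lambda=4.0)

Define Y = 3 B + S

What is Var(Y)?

For independent RVs: Var(aX + bY) = a²Var(X) + b²Var(Y)
Var(S) = 0.083333333
Var(B) = 0.0625
Var(Y) = 1²*0.083333333 + 3²*0.0625
= 1*0.083333333 + 9*0.0625 = 0.64583333

0.64583333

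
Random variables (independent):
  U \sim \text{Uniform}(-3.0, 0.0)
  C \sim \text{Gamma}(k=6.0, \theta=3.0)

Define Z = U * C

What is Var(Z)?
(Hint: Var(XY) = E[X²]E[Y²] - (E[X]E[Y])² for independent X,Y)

Var(XY) = E[X²]E[Y²] - (E[X]E[Y])²
E[U] = -1.5, Var(U) = 0.75
E[C] = 18, Var(C) = 54
E[U²] = 0.75 + (-1.5)² = 3
E[C²] = 54 + 18² = 378
Var(Z) = 3*378 - (-1.5*18)²
= 1134 - 729 = 405

405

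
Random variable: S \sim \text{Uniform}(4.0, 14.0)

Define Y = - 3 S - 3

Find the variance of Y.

For Y = aS + b: Var(Y) = a² * Var(S)
Var(S) = (14 - 4)^2/12 = 8.3333333
Var(Y) = (-3)² * 8.3333333 = 9 * 8.3333333 = 75

75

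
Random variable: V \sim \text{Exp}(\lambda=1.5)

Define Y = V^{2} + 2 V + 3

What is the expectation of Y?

E[Y] = 1*E[V²] + 2*E[V] + 3
E[V] = 0.66666667
E[V²] = Var(V) + (E[V])² = 0.44444444 + 0.44444444 = 0.88888889
E[Y] = 1*0.88888889 + 2*0.66666667 + 3 = 5.2222222

5.2222222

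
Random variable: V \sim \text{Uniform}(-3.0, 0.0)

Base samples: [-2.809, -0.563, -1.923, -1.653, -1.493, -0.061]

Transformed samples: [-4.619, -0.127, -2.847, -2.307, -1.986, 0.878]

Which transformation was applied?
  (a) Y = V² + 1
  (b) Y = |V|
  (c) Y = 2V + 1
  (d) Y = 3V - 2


Checking option (c) Y = 2V + 1:
  V = -2.809 -> Y = -4.619 ✓
  V = -0.563 -> Y = -0.127 ✓
  V = -1.923 -> Y = -2.847 ✓
All samples match this transformation.

(c) 2V + 1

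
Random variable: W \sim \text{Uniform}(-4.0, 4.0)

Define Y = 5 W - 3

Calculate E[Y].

For Y = 5W - 3:
E[Y] = 5 * E[W] - 3
E[W] = (-4 + 4)/2 = 0
E[Y] = 5 * 0 - 3 = -3

-3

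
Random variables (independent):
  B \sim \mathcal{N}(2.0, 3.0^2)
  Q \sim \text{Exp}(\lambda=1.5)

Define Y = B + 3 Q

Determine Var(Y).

For independent RVs: Var(aX + bY) = a²Var(X) + b²Var(Y)
Var(B) = 9
Var(Q) = 0.44444444
Var(Y) = 1²*9 + 3²*0.44444444
= 1*9 + 9*0.44444444 = 13

13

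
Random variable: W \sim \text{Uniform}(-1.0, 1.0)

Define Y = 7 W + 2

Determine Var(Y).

For Y = aW + b: Var(Y) = a² * Var(W)
Var(W) = (1 + 1)^2/12 = 0.33333333
Var(Y) = 7² * 0.33333333 = 49 * 0.33333333 = 16.333333

16.333333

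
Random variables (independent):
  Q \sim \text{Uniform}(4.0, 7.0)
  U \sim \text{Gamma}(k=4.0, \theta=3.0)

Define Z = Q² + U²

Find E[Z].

E[Z] = E[Q²] + E[U²]
E[Q²] = Var(Q) + E[Q]² = 0.75 + 30.25 = 31
E[U²] = Var(U) + E[U]² = 36 + 144 = 180
E[Z] = 31 + 180 = 211

211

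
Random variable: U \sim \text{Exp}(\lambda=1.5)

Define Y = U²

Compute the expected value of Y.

Using E[X²] = Var(X) + (E[X])²:
E[U] = 0.66666667
Var(U) = 1/1.5^2 = 0.44444444
E[U²] = 0.44444444 + 0.66666667² = 0.44444444 + 0.44444444 = 0.88888889

0.88888889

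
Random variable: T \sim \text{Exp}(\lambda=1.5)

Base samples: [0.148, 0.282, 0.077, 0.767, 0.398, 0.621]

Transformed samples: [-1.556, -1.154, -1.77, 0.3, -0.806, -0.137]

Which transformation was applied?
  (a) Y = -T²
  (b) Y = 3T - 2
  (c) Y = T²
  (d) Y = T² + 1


Checking option (b) Y = 3T - 2:
  T = 0.148 -> Y = -1.556 ✓
  T = 0.282 -> Y = -1.154 ✓
  T = 0.077 -> Y = -1.77 ✓
All samples match this transformation.

(b) 3T - 2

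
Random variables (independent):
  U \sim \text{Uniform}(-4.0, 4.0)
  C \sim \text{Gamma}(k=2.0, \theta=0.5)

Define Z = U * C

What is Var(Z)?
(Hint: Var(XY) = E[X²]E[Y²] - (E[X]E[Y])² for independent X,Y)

Var(XY) = E[X²]E[Y²] - (E[X]E[Y])²
E[U] = 0, Var(U) = 5.3333333
E[C] = 1, Var(C) = 0.5
E[U²] = 5.3333333 + 0² = 5.3333333
E[C²] = 0.5 + 1² = 1.5
Var(Z) = 5.3333333*1.5 - (0*1)²
= 8 - 0 = 8

8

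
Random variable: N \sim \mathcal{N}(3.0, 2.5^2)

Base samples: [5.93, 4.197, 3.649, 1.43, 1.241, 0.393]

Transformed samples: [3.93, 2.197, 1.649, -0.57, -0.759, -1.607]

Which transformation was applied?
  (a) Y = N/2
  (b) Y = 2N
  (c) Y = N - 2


Checking option (c) Y = N - 2:
  N = 5.93 -> Y = 3.93 ✓
  N = 4.197 -> Y = 2.197 ✓
  N = 3.649 -> Y = 1.649 ✓
All samples match this transformation.

(c) N - 2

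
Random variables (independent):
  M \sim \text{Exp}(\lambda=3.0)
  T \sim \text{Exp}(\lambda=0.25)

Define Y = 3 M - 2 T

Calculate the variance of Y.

For independent RVs: Var(aX + bY) = a²Var(X) + b²Var(Y)
Var(M) = 0.11111111
Var(T) = 16
Var(Y) = 3²*0.11111111 + (-2)²*16
= 9*0.11111111 + 4*16 = 65

65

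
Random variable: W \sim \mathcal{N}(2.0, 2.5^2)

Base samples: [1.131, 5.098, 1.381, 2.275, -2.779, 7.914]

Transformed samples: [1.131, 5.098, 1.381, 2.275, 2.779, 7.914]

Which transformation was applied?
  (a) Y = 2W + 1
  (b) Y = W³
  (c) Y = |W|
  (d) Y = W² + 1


Checking option (c) Y = |W|:
  W = 1.131 -> Y = 1.131 ✓
  W = 5.098 -> Y = 5.098 ✓
  W = 1.381 -> Y = 1.381 ✓
All samples match this transformation.

(c) |W|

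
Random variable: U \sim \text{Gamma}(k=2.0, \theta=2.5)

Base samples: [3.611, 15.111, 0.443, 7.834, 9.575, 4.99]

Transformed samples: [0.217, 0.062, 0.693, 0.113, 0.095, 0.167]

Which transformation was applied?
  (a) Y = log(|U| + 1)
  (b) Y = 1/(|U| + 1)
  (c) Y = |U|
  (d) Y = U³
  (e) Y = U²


Checking option (b) Y = 1/(|U| + 1):
  U = 3.611 -> Y = 0.217 ✓
  U = 15.111 -> Y = 0.062 ✓
  U = 0.443 -> Y = 0.693 ✓
All samples match this transformation.

(b) 1/(|U| + 1)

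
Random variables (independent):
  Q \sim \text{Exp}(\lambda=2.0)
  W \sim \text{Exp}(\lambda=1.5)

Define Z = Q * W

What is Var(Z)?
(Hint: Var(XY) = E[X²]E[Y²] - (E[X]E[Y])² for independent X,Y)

Var(XY) = E[X²]E[Y²] - (E[X]E[Y])²
E[Q] = 0.5, Var(Q) = 0.25
E[W] = 0.66666667, Var(W) = 0.44444444
E[Q²] = 0.25 + 0.5² = 0.5
E[W²] = 0.44444444 + 0.66666667² = 0.88888889
Var(Z) = 0.5*0.88888889 - (0.5*0.66666667)²
= 0.44444444 - 0.11111111 = 0.33333333

0.33333333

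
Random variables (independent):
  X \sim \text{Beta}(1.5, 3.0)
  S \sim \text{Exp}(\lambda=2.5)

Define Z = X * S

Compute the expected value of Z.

For independent RVs: E[XY] = E[X]*E[Y]
E[X] = 0.33333333
E[S] = 0.4
E[Z] = 0.33333333 * 0.4 = 0.13333333

0.13333333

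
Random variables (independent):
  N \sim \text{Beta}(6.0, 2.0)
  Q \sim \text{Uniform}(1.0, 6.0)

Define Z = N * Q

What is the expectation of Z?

For independent RVs: E[XY] = E[X]*E[Y]
E[N] = 0.75
E[Q] = 3.5
E[Z] = 0.75 * 3.5 = 2.625

2.625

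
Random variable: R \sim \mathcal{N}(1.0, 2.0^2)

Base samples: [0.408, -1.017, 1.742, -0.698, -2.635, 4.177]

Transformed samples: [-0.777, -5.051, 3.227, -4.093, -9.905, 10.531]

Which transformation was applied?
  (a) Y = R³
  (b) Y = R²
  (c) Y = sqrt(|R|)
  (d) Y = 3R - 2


Checking option (d) Y = 3R - 2:
  R = 0.408 -> Y = -0.777 ✓
  R = -1.017 -> Y = -5.051 ✓
  R = 1.742 -> Y = 3.227 ✓
All samples match this transformation.

(d) 3R - 2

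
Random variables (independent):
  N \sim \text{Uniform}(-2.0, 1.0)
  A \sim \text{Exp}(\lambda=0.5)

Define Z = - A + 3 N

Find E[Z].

E[Z] = 3*E[N] - 1*E[A]
E[N] = -0.5
E[A] = 2
E[Z] = 3*(-0.5) - 1*2 = -3.5

-3.5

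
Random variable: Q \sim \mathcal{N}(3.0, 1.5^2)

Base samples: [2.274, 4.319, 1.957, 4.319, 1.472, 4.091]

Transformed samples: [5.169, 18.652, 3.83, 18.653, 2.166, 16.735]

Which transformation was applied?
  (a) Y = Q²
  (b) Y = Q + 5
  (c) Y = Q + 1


Checking option (a) Y = Q²:
  Q = 2.274 -> Y = 5.169 ✓
  Q = 4.319 -> Y = 18.652 ✓
  Q = 1.957 -> Y = 3.83 ✓
All samples match this transformation.

(a) Q²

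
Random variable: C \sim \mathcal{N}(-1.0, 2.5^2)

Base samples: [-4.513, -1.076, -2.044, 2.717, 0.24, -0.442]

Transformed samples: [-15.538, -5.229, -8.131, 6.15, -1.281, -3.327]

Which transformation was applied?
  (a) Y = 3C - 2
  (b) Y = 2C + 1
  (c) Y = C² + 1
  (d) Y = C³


Checking option (a) Y = 3C - 2:
  C = -4.513 -> Y = -15.538 ✓
  C = -1.076 -> Y = -5.229 ✓
  C = -2.044 -> Y = -8.131 ✓
All samples match this transformation.

(a) 3C - 2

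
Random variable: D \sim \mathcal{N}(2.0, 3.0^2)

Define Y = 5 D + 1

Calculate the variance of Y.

For Y = aD + b: Var(Y) = a² * Var(D)
Var(D) = 3.0^2 = 9
Var(Y) = 5² * 9 = 25 * 9 = 225

225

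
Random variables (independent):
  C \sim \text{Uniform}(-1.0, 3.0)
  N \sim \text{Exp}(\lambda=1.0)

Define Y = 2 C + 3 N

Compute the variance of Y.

For independent RVs: Var(aX + bY) = a²Var(X) + b²Var(Y)
Var(C) = 1.3333333
Var(N) = 1
Var(Y) = 2²*1.3333333 + 3²*1
= 4*1.3333333 + 9*1 = 14.333333

14.333333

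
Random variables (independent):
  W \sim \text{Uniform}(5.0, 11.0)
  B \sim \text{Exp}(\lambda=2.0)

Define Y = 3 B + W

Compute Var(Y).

For independent RVs: Var(aX + bY) = a²Var(X) + b²Var(Y)
Var(W) = 3
Var(B) = 0.25
Var(Y) = 1²*3 + 3²*0.25
= 1*3 + 9*0.25 = 5.25

5.25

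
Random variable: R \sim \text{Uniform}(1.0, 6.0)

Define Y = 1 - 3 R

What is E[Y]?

For Y = -3R + 1:
E[Y] = -3 * E[R] + 1
E[R] = (1 + 6)/2 = 3.5
E[Y] = -3 * 3.5 + 1 = -9.5

-9.5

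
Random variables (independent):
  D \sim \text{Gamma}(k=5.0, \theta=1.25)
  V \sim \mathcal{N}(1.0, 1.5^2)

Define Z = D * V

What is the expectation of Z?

For independent RVs: E[XY] = E[X]*E[Y]
E[D] = 6.25
E[V] = 1
E[Z] = 6.25 * 1 = 6.25

6.25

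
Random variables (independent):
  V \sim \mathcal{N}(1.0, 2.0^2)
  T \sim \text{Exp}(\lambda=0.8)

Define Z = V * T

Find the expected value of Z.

For independent RVs: E[XY] = E[X]*E[Y]
E[V] = 1
E[T] = 1.25
E[Z] = 1 * 1.25 = 1.25

1.25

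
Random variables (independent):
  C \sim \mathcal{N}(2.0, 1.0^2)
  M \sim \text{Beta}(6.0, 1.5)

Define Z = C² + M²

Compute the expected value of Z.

E[Z] = E[C²] + E[M²]
E[C²] = Var(C) + E[C]² = 1 + 4 = 5
E[M²] = Var(M) + E[M]² = 0.018823529 + 0.64 = 0.65882353
E[Z] = 5 + 0.65882353 = 5.6588235

5.6588235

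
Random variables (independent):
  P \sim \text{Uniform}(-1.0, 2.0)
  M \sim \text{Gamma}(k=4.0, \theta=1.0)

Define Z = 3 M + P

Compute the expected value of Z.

E[Z] = 1*E[P] + 3*E[M]
E[P] = 0.5
E[M] = 4
E[Z] = 1*0.5 + 3*4 = 12.5

12.5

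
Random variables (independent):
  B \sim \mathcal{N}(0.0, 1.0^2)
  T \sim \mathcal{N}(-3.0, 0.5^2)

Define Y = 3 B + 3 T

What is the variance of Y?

For independent RVs: Var(aX + bY) = a²Var(X) + b²Var(Y)
Var(B) = 1
Var(T) = 0.25
Var(Y) = 3²*1 + 3²*0.25
= 9*1 + 9*0.25 = 11.25

11.25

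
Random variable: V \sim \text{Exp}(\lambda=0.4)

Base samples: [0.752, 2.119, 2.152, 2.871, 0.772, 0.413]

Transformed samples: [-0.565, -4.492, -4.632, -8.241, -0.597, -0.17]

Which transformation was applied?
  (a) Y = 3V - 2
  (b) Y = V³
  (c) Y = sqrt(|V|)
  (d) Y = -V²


Checking option (d) Y = -V²:
  V = 0.752 -> Y = -0.565 ✓
  V = 2.119 -> Y = -4.492 ✓
  V = 2.152 -> Y = -4.632 ✓
All samples match this transformation.

(d) -V²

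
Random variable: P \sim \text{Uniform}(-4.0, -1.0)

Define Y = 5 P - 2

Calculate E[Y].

For Y = 5P - 2:
E[Y] = 5 * E[P] - 2
E[P] = (-4 - 1)/2 = -2.5
E[Y] = 5 * (-2.5) - 2 = -14.5

-14.5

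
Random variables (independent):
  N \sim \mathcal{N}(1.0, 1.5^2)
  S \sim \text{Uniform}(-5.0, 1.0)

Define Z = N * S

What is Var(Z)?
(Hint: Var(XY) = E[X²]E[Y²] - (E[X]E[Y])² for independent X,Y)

Var(XY) = E[X²]E[Y²] - (E[X]E[Y])²
E[N] = 1, Var(N) = 2.25
E[S] = -2, Var(S) = 3
E[N²] = 2.25 + 1² = 3.25
E[S²] = 3 + (-2)² = 7
Var(Z) = 3.25*7 - (1*(-2))²
= 22.75 - 4 = 18.75

18.75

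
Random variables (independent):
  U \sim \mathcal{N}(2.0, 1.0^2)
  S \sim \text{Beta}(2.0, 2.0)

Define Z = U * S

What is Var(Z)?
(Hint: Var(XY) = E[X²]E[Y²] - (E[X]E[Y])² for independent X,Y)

Var(XY) = E[X²]E[Y²] - (E[X]E[Y])²
E[U] = 2, Var(U) = 1
E[S] = 0.5, Var(S) = 0.05
E[U²] = 1 + 2² = 5
E[S²] = 0.05 + 0.5² = 0.3
Var(Z) = 5*0.3 - (2*0.5)²
= 1.5 - 1 = 0.5

0.5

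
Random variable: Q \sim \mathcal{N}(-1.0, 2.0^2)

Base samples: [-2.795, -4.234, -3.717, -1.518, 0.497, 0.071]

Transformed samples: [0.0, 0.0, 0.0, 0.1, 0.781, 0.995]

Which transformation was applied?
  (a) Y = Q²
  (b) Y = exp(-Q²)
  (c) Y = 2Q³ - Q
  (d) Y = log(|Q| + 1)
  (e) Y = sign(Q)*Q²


Checking option (b) Y = exp(-Q²):
  Q = -2.795 -> Y = 0.0 ✓
  Q = -4.234 -> Y = 0.0 ✓
  Q = -3.717 -> Y = 0.0 ✓
All samples match this transformation.

(b) exp(-Q²)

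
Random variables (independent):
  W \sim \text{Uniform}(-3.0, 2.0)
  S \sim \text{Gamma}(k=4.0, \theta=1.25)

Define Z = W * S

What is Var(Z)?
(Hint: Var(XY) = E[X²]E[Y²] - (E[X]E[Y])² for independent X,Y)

Var(XY) = E[X²]E[Y²] - (E[X]E[Y])²
E[W] = -0.5, Var(W) = 2.0833333
E[S] = 5, Var(S) = 6.25
E[W²] = 2.0833333 + (-0.5)² = 2.3333333
E[S²] = 6.25 + 5² = 31.25
Var(Z) = 2.3333333*31.25 - (-0.5*5)²
= 72.916667 - 6.25 = 66.666667

66.666667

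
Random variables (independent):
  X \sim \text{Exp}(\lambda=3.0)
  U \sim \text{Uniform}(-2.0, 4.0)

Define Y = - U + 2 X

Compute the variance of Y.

For independent RVs: Var(aX + bY) = a²Var(X) + b²Var(Y)
Var(X) = 0.11111111
Var(U) = 3
Var(Y) = 2²*0.11111111 + (-1)²*3
= 4*0.11111111 + 1*3 = 3.4444444

3.4444444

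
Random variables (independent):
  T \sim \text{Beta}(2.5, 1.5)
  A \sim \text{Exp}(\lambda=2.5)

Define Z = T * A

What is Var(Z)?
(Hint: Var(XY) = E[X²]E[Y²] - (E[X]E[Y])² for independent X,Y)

Var(XY) = E[X²]E[Y²] - (E[X]E[Y])²
E[T] = 0.625, Var(T) = 0.046875
E[A] = 0.4, Var(A) = 0.16
E[T²] = 0.046875 + 0.625² = 0.4375
E[A²] = 0.16 + 0.4² = 0.32
Var(Z) = 0.4375*0.32 - (0.625*0.4)²
= 0.14 - 0.0625 = 0.0775

0.0775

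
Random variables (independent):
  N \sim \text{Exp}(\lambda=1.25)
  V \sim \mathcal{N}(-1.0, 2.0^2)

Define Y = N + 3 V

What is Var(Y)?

For independent RVs: Var(aX + bY) = a²Var(X) + b²Var(Y)
Var(N) = 0.64
Var(V) = 4
Var(Y) = 1²*0.64 + 3²*4
= 1*0.64 + 9*4 = 36.64

36.64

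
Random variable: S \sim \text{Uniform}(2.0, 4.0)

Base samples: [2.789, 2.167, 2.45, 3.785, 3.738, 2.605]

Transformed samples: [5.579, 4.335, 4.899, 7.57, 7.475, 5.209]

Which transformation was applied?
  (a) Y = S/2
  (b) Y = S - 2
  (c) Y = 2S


Checking option (c) Y = 2S:
  S = 2.789 -> Y = 5.579 ✓
  S = 2.167 -> Y = 4.335 ✓
  S = 2.45 -> Y = 4.899 ✓
All samples match this transformation.

(c) 2S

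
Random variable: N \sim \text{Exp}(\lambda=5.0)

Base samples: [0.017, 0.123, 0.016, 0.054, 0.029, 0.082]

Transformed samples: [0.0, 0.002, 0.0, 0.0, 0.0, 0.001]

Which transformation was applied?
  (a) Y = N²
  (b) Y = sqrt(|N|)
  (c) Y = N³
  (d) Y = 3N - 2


Checking option (c) Y = N³:
  N = 0.017 -> Y = 0.0 ✓
  N = 0.123 -> Y = 0.002 ✓
  N = 0.016 -> Y = 0.0 ✓
All samples match this transformation.

(c) N³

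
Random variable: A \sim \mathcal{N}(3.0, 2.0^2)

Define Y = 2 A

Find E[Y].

For Y = 2A:
E[Y] = 2 * E[A]
E[A] = 3.0 = 3
E[Y] = 2 * 3 = 6

6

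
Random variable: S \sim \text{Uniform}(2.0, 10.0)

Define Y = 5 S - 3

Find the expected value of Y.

For Y = 5S - 3:
E[Y] = 5 * E[S] - 3
E[S] = (2 + 10)/2 = 6
E[Y] = 5 * 6 - 3 = 27

27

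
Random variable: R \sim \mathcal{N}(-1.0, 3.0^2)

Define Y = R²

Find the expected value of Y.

E[R²] = Var(R) + (E[R])² = 9 + 1 = 10

10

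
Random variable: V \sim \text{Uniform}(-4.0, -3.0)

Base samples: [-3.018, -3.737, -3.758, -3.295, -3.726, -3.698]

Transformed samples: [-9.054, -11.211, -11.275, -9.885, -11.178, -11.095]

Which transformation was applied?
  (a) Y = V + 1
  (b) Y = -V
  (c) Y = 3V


Checking option (c) Y = 3V:
  V = -3.018 -> Y = -9.054 ✓
  V = -3.737 -> Y = -11.211 ✓
  V = -3.758 -> Y = -11.275 ✓
All samples match this transformation.

(c) 3V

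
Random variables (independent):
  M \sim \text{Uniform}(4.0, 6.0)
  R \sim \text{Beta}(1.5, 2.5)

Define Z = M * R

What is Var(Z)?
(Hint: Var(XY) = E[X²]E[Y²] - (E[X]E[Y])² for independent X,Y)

Var(XY) = E[X²]E[Y²] - (E[X]E[Y])²
E[M] = 5, Var(M) = 0.33333333
E[R] = 0.375, Var(R) = 0.046875
E[M²] = 0.33333333 + 5² = 25.333333
E[R²] = 0.046875 + 0.375² = 0.1875
Var(Z) = 25.333333*0.1875 - (5*0.375)²
= 4.75 - 3.515625 = 1.234375

1.234375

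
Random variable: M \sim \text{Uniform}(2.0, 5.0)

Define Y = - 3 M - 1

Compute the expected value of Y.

For Y = -3M - 1:
E[Y] = -3 * E[M] - 1
E[M] = (2 + 5)/2 = 3.5
E[Y] = -3 * 3.5 - 1 = -11.5

-11.5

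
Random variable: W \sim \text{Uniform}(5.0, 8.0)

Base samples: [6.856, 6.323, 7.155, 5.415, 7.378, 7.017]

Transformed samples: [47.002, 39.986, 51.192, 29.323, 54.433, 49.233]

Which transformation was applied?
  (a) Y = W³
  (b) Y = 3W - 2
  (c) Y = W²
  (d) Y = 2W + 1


Checking option (c) Y = W²:
  W = 6.856 -> Y = 47.002 ✓
  W = 6.323 -> Y = 39.986 ✓
  W = 7.155 -> Y = 51.192 ✓
All samples match this transformation.

(c) W²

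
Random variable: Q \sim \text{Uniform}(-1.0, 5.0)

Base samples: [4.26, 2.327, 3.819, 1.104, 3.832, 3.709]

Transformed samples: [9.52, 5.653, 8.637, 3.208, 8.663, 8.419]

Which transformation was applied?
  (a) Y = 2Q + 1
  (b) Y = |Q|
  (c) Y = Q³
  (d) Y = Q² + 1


Checking option (a) Y = 2Q + 1:
  Q = 4.26 -> Y = 9.52 ✓
  Q = 2.327 -> Y = 5.653 ✓
  Q = 3.819 -> Y = 8.637 ✓
All samples match this transformation.

(a) 2Q + 1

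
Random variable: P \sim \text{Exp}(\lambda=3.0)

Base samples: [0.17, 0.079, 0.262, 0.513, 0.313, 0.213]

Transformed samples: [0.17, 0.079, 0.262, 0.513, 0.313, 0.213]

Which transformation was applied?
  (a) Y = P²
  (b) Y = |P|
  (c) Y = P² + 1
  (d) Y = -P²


Checking option (b) Y = |P|:
  P = 0.17 -> Y = 0.17 ✓
  P = 0.079 -> Y = 0.079 ✓
  P = 0.262 -> Y = 0.262 ✓
All samples match this transformation.

(b) |P|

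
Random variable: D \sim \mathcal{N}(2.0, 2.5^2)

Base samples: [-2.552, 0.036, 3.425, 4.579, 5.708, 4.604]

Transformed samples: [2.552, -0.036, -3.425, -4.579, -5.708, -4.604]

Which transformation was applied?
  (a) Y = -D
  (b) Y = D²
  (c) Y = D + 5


Checking option (a) Y = -D:
  D = -2.552 -> Y = 2.552 ✓
  D = 0.036 -> Y = -0.036 ✓
  D = 3.425 -> Y = -3.425 ✓
All samples match this transformation.

(a) -D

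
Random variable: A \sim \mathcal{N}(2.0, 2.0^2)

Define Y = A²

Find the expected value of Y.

Using E[X²] = Var(X) + (E[X])²:
E[A] = 2
Var(A) = 2.0^2 = 4
E[A²] = 4 + 2² = 4 + 4 = 8

8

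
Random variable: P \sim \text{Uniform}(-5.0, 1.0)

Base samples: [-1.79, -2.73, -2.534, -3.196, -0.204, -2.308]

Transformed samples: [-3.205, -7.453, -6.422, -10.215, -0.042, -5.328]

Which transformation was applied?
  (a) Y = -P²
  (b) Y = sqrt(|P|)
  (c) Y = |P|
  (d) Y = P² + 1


Checking option (a) Y = -P²:
  P = -1.79 -> Y = -3.205 ✓
  P = -2.73 -> Y = -7.453 ✓
  P = -2.534 -> Y = -6.422 ✓
All samples match this transformation.

(a) -P²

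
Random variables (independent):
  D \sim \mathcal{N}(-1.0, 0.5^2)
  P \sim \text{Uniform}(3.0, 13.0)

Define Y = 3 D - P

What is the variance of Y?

For independent RVs: Var(aX + bY) = a²Var(X) + b²Var(Y)
Var(D) = 0.25
Var(P) = 8.3333333
Var(Y) = 3²*0.25 + (-1)²*8.3333333
= 9*0.25 + 1*8.3333333 = 10.583333

10.583333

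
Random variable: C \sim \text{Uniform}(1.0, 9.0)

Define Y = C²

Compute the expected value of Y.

Using E[X²] = Var(X) + (E[X])²:
E[C] = 5
Var(C) = (9 - 1)^2/12 = 5.3333333
E[C²] = 5.3333333 + 5² = 5.3333333 + 25 = 30.333333

30.333333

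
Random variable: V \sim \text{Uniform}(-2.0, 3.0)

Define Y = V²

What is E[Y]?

Using E[X²] = Var(X) + (E[X])²:
E[V] = 0.5
Var(V) = (3 + 2)^2/12 = 2.0833333
E[V²] = 2.0833333 + 0.5² = 2.0833333 + 0.25 = 2.3333333

2.3333333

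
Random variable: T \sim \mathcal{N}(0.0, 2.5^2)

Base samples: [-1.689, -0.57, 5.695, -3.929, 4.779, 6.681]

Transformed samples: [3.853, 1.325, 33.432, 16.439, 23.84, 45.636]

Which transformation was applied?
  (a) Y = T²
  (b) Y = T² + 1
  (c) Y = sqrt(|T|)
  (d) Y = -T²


Checking option (b) Y = T² + 1:
  T = -1.689 -> Y = 3.853 ✓
  T = -0.57 -> Y = 1.325 ✓
  T = 5.695 -> Y = 33.432 ✓
All samples match this transformation.

(b) T² + 1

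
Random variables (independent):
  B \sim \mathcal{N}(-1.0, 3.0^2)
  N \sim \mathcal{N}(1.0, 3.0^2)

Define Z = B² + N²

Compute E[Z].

E[Z] = E[B²] + E[N²]
E[B²] = Var(B) + E[B]² = 9 + 1 = 10
E[N²] = Var(N) + E[N]² = 9 + 1 = 10
E[Z] = 10 + 10 = 20

20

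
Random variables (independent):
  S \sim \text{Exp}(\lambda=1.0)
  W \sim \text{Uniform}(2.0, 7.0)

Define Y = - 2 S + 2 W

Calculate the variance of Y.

For independent RVs: Var(aX + bY) = a²Var(X) + b²Var(Y)
Var(S) = 1
Var(W) = 2.0833333
Var(Y) = (-2)²*1 + 2²*2.0833333
= 4*1 + 4*2.0833333 = 12.333333

12.333333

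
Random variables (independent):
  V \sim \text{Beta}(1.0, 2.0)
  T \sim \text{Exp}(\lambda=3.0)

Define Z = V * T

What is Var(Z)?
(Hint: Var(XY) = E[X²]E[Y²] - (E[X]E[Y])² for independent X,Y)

Var(XY) = E[X²]E[Y²] - (E[X]E[Y])²
E[V] = 0.33333333, Var(V) = 0.055555556
E[T] = 0.33333333, Var(T) = 0.11111111
E[V²] = 0.055555556 + 0.33333333² = 0.16666667
E[T²] = 0.11111111 + 0.33333333² = 0.22222222
Var(Z) = 0.16666667*0.22222222 - (0.33333333*0.33333333)²
= 0.037037037 - 0.012345679 = 0.024691358

0.024691358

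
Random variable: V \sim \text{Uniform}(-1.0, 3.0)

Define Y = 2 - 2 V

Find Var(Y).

For Y = aV + b: Var(Y) = a² * Var(V)
Var(V) = (3 + 1)^2/12 = 1.3333333
Var(Y) = (-2)² * 1.3333333 = 4 * 1.3333333 = 5.3333333

5.3333333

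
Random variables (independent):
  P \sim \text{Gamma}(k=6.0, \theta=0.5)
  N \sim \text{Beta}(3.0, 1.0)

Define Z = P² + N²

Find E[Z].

E[Z] = E[P²] + E[N²]
E[P²] = Var(P) + E[P]² = 1.5 + 9 = 10.5
E[N²] = Var(N) + E[N]² = 0.0375 + 0.5625 = 0.6
E[Z] = 10.5 + 0.6 = 11.1

11.1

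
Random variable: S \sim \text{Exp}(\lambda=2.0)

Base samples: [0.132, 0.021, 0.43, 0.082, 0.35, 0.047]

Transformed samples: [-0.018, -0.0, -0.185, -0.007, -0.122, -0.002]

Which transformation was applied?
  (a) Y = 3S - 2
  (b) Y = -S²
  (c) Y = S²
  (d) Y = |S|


Checking option (b) Y = -S²:
  S = 0.132 -> Y = -0.018 ✓
  S = 0.021 -> Y = -0.0 ✓
  S = 0.43 -> Y = -0.185 ✓
All samples match this transformation.

(b) -S²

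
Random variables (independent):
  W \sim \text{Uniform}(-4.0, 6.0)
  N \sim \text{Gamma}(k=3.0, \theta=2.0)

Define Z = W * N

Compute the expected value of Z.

For independent RVs: E[XY] = E[X]*E[Y]
E[W] = 1
E[N] = 6
E[Z] = 1 * 6 = 6

6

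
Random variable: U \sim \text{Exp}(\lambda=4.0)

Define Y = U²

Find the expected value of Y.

Using E[X²] = Var(X) + (E[X])²:
E[U] = 0.25
Var(U) = 1/4.0^2 = 0.0625
E[U²] = 0.0625 + 0.25² = 0.0625 + 0.0625 = 0.125

0.125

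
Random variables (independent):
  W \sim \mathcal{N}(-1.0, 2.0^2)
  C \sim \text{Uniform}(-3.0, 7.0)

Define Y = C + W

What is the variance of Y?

For independent RVs: Var(aX + bY) = a²Var(X) + b²Var(Y)
Var(W) = 4
Var(C) = 8.3333333
Var(Y) = 1²*4 + 1²*8.3333333
= 1*4 + 1*8.3333333 = 12.333333

12.333333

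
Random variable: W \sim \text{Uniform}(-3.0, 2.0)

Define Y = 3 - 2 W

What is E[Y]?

For Y = -2W + 3:
E[Y] = -2 * E[W] + 3
E[W] = (-3 + 2)/2 = -0.5
E[Y] = -2 * (-0.5) + 3 = 4

4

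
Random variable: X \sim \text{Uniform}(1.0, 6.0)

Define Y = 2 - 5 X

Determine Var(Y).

For Y = aX + b: Var(Y) = a² * Var(X)
Var(X) = (6 - 1)^2/12 = 2.0833333
Var(Y) = (-5)² * 2.0833333 = 25 * 2.0833333 = 52.083333

52.083333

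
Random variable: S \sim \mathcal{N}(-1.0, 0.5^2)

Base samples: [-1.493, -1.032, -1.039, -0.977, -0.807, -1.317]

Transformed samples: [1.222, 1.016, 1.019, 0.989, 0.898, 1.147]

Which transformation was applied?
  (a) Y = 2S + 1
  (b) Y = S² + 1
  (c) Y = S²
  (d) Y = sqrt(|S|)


Checking option (d) Y = sqrt(|S|):
  S = -1.493 -> Y = 1.222 ✓
  S = -1.032 -> Y = 1.016 ✓
  S = -1.039 -> Y = 1.019 ✓
All samples match this transformation.

(d) sqrt(|S|)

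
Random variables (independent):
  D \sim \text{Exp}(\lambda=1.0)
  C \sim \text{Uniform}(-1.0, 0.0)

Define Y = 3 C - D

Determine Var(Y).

For independent RVs: Var(aX + bY) = a²Var(X) + b²Var(Y)
Var(D) = 1
Var(C) = 0.083333333
Var(Y) = (-1)²*1 + 3²*0.083333333
= 1*1 + 9*0.083333333 = 1.75

1.75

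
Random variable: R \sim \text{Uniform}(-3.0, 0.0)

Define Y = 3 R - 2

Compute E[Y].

For Y = 3R - 2:
E[Y] = 3 * E[R] - 2
E[R] = (-3 + 0)/2 = -1.5
E[Y] = 3 * (-1.5) - 2 = -6.5

-6.5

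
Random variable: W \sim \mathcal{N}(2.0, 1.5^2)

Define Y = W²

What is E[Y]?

Using E[X²] = Var(X) + (E[X])²:
E[W] = 2
Var(W) = 1.5^2 = 2.25
E[W²] = 2.25 + 2² = 2.25 + 4 = 6.25

6.25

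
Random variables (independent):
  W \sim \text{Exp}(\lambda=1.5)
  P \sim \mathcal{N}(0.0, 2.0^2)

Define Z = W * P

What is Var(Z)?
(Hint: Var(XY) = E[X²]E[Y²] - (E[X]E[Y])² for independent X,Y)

Var(XY) = E[X²]E[Y²] - (E[X]E[Y])²
E[W] = 0.66666667, Var(W) = 0.44444444
E[P] = 0, Var(P) = 4
E[W²] = 0.44444444 + 0.66666667² = 0.88888889
E[P²] = 4 + 0² = 4
Var(Z) = 0.88888889*4 - (0.66666667*0)²
= 3.5555556 - 0 = 3.5555556

3.5555556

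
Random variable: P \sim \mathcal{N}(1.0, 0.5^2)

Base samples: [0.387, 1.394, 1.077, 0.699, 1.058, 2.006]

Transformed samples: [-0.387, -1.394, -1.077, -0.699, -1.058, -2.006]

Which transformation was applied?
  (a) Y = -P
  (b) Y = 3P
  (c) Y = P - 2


Checking option (a) Y = -P:
  P = 0.387 -> Y = -0.387 ✓
  P = 1.394 -> Y = -1.394 ✓
  P = 1.077 -> Y = -1.077 ✓
All samples match this transformation.

(a) -P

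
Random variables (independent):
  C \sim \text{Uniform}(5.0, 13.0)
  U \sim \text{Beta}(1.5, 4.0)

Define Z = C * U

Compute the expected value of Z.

For independent RVs: E[XY] = E[X]*E[Y]
E[C] = 9
E[U] = 0.27272727
E[Z] = 9 * 0.27272727 = 2.4545455

2.4545455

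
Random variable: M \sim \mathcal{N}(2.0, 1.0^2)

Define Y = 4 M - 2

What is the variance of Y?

For Y = aM + b: Var(Y) = a² * Var(M)
Var(M) = 1.0^2 = 1
Var(Y) = 4² * 1 = 16 * 1 = 16

16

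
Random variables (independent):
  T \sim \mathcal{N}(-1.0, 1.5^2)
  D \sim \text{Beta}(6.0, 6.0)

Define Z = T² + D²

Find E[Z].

E[Z] = E[T²] + E[D²]
E[T²] = Var(T) + E[T]² = 2.25 + 1 = 3.25
E[D²] = Var(D) + E[D]² = 0.019230769 + 0.25 = 0.26923077
E[Z] = 3.25 + 0.26923077 = 3.5192308

3.5192308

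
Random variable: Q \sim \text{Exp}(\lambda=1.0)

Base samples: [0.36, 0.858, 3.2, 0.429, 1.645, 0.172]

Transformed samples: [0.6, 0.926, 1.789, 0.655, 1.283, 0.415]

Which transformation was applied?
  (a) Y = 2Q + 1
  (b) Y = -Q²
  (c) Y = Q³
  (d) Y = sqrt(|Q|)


Checking option (d) Y = sqrt(|Q|):
  Q = 0.36 -> Y = 0.6 ✓
  Q = 0.858 -> Y = 0.926 ✓
  Q = 3.2 -> Y = 1.789 ✓
All samples match this transformation.

(d) sqrt(|Q|)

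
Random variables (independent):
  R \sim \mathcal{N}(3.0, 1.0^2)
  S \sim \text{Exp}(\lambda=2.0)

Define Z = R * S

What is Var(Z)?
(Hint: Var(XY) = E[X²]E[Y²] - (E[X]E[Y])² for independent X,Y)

Var(XY) = E[X²]E[Y²] - (E[X]E[Y])²
E[R] = 3, Var(R) = 1
E[S] = 0.5, Var(S) = 0.25
E[R²] = 1 + 3² = 10
E[S²] = 0.25 + 0.5² = 0.5
Var(Z) = 10*0.5 - (3*0.5)²
= 5 - 2.25 = 2.75

2.75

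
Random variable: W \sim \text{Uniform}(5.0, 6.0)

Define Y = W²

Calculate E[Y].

Using E[X²] = Var(X) + (E[X])²:
E[W] = 5.5
Var(W) = (6 - 5)^2/12 = 0.083333333
E[W²] = 0.083333333 + 5.5² = 0.083333333 + 30.25 = 30.333333

30.333333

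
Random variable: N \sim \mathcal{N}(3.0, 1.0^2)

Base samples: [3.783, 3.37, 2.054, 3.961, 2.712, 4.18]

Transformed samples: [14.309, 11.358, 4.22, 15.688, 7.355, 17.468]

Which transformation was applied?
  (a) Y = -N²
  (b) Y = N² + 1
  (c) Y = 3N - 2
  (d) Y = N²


Checking option (d) Y = N²:
  N = 3.783 -> Y = 14.309 ✓
  N = 3.37 -> Y = 11.358 ✓
  N = 2.054 -> Y = 4.22 ✓
All samples match this transformation.

(d) N²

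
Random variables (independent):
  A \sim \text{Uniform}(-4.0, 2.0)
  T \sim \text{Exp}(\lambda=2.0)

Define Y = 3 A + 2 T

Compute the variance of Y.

For independent RVs: Var(aX + bY) = a²Var(X) + b²Var(Y)
Var(A) = 3
Var(T) = 0.25
Var(Y) = 3²*3 + 2²*0.25
= 9*3 + 4*0.25 = 28

28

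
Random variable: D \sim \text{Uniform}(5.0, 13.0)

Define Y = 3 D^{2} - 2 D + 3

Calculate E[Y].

E[Y] = 3*E[D²] - 2*E[D] + 3
E[D] = 9
E[D²] = Var(D) + (E[D])² = 5.3333333 + 81 = 86.333333
E[Y] = 3*86.333333 - 2*9 + 3 = 244

244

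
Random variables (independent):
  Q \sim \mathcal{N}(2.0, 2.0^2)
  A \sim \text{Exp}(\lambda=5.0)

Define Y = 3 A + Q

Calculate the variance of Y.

For independent RVs: Var(aX + bY) = a²Var(X) + b²Var(Y)
Var(Q) = 4
Var(A) = 0.04
Var(Y) = 1²*4 + 3²*0.04
= 1*4 + 9*0.04 = 4.36

4.36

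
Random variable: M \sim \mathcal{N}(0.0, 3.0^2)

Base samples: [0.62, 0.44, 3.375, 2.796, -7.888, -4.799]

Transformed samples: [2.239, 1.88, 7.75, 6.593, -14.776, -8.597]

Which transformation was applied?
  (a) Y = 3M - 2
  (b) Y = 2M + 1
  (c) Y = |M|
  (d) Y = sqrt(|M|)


Checking option (b) Y = 2M + 1:
  M = 0.62 -> Y = 2.239 ✓
  M = 0.44 -> Y = 1.88 ✓
  M = 3.375 -> Y = 7.75 ✓
All samples match this transformation.

(b) 2M + 1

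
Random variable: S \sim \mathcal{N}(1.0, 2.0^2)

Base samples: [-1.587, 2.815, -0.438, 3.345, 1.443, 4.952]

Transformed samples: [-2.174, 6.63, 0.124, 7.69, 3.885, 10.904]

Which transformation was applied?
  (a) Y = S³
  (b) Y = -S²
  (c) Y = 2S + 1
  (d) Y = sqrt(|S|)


Checking option (c) Y = 2S + 1:
  S = -1.587 -> Y = -2.174 ✓
  S = 2.815 -> Y = 6.63 ✓
  S = -0.438 -> Y = 0.124 ✓
All samples match this transformation.

(c) 2S + 1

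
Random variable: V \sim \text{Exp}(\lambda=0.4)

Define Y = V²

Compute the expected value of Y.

Using E[X²] = Var(X) + (E[X])²:
E[V] = 2.5
Var(V) = 1/0.4^2 = 6.25
E[V²] = 6.25 + 2.5² = 6.25 + 6.25 = 12.5

12.5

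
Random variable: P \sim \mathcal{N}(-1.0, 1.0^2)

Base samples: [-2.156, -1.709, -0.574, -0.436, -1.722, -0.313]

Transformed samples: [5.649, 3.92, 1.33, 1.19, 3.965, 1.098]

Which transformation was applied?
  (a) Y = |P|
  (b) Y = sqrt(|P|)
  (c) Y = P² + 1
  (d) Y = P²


Checking option (c) Y = P² + 1:
  P = -2.156 -> Y = 5.649 ✓
  P = -1.709 -> Y = 3.92 ✓
  P = -0.574 -> Y = 1.33 ✓
All samples match this transformation.

(c) P² + 1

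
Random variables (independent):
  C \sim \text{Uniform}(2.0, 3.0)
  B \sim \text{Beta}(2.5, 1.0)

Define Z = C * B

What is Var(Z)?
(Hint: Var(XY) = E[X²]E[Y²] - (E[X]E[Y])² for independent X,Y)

Var(XY) = E[X²]E[Y²] - (E[X]E[Y])²
E[C] = 2.5, Var(C) = 0.083333333
E[B] = 0.71428571, Var(B) = 0.045351474
E[C²] = 0.083333333 + 2.5² = 6.3333333
E[B²] = 0.045351474 + 0.71428571² = 0.55555556
Var(Z) = 6.3333333*0.55555556 - (2.5*0.71428571)²
= 3.5185185 - 3.1887755 = 0.32974301

0.32974301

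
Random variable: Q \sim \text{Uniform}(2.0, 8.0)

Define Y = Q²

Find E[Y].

Using E[X²] = Var(X) + (E[X])²:
E[Q] = 5
Var(Q) = (8 - 2)^2/12 = 3
E[Q²] = 3 + 5² = 3 + 25 = 28

28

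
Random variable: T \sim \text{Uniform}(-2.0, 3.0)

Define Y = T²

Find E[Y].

Using E[X²] = Var(X) + (E[X])²:
E[T] = 0.5
Var(T) = (3 + 2)^2/12 = 2.0833333
E[T²] = 2.0833333 + 0.5² = 2.0833333 + 0.25 = 2.3333333

2.3333333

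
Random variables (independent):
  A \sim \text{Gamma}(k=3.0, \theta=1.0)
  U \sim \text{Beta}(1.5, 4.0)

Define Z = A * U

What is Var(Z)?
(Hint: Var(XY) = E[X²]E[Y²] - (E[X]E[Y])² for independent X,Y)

Var(XY) = E[X²]E[Y²] - (E[X]E[Y])²
E[A] = 3, Var(A) = 3
E[U] = 0.27272727, Var(U) = 0.03051494
E[A²] = 3 + 3² = 12
E[U²] = 0.03051494 + 0.27272727² = 0.1048951
Var(Z) = 12*0.1048951 - (3*0.27272727)²
= 1.2587413 - 0.66942149 = 0.58931977

0.58931977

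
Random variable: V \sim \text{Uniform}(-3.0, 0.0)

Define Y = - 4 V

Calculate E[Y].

For Y = -4V:
E[Y] = -4 * E[V]
E[V] = (-3 + 0)/2 = -1.5
E[Y] = -4 * (-1.5) = 6

6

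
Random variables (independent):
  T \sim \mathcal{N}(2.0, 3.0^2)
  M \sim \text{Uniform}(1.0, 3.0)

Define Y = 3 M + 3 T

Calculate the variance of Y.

For independent RVs: Var(aX + bY) = a²Var(X) + b²Var(Y)
Var(T) = 9
Var(M) = 0.33333333
Var(Y) = 3²*9 + 3²*0.33333333
= 9*9 + 9*0.33333333 = 84

84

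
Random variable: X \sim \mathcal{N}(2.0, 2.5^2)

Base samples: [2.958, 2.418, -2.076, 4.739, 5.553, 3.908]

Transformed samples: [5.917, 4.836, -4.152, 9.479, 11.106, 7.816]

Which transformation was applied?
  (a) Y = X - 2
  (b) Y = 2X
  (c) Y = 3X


Checking option (b) Y = 2X:
  X = 2.958 -> Y = 5.917 ✓
  X = 2.418 -> Y = 4.836 ✓
  X = -2.076 -> Y = -4.152 ✓
All samples match this transformation.

(b) 2X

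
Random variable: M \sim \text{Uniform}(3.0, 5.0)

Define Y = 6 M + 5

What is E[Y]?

For Y = 6M + 5:
E[Y] = 6 * E[M] + 5
E[M] = (3 + 5)/2 = 4
E[Y] = 6 * 4 + 5 = 29

29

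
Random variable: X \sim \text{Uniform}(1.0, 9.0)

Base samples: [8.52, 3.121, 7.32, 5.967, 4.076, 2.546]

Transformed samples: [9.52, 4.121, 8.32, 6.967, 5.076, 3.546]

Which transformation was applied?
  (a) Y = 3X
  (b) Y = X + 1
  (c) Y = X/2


Checking option (b) Y = X + 1:
  X = 8.52 -> Y = 9.52 ✓
  X = 3.121 -> Y = 4.121 ✓
  X = 7.32 -> Y = 8.32 ✓
All samples match this transformation.

(b) X + 1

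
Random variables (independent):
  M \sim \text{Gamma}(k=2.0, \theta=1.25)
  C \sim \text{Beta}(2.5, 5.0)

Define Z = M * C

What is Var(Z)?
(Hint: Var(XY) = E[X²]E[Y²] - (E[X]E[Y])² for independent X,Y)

Var(XY) = E[X²]E[Y²] - (E[X]E[Y])²
E[M] = 2.5, Var(M) = 3.125
E[C] = 0.33333333, Var(C) = 0.026143791
E[M²] = 3.125 + 2.5² = 9.375
E[C²] = 0.026143791 + 0.33333333² = 0.1372549
Var(Z) = 9.375*0.1372549 - (2.5*0.33333333)²
= 1.2867647 - 0.69444444 = 0.59232026

0.59232026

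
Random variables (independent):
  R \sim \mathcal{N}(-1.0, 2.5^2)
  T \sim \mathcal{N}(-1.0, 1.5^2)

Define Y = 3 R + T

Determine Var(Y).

For independent RVs: Var(aX + bY) = a²Var(X) + b²Var(Y)
Var(R) = 6.25
Var(T) = 2.25
Var(Y) = 3²*6.25 + 1²*2.25
= 9*6.25 + 1*2.25 = 58.5

58.5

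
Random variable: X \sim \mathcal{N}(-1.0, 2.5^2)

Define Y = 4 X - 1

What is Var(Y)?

For Y = aX + b: Var(Y) = a² * Var(X)
Var(X) = 2.5^2 = 6.25
Var(Y) = 4² * 6.25 = 16 * 6.25 = 100

100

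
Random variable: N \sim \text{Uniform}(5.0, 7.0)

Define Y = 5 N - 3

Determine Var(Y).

For Y = aN + b: Var(Y) = a² * Var(N)
Var(N) = (7 - 5)^2/12 = 0.33333333
Var(Y) = 5² * 0.33333333 = 25 * 0.33333333 = 8.3333333

8.3333333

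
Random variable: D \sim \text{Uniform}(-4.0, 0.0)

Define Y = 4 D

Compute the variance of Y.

For Y = aD + b: Var(Y) = a² * Var(D)
Var(D) = (0 + 4)^2/12 = 1.3333333
Var(Y) = 4² * 1.3333333 = 16 * 1.3333333 = 21.333333

21.333333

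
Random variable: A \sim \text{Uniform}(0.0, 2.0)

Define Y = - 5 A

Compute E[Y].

For Y = -5A:
E[Y] = -5 * E[A]
E[A] = (0 + 2)/2 = 1
E[Y] = -5 * 1 = -5

-5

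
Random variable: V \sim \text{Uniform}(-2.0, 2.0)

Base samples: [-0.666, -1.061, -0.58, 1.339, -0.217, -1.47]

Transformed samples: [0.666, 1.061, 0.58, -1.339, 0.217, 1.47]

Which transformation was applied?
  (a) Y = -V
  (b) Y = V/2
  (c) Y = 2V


Checking option (a) Y = -V:
  V = -0.666 -> Y = 0.666 ✓
  V = -1.061 -> Y = 1.061 ✓
  V = -0.58 -> Y = 0.58 ✓
All samples match this transformation.

(a) -V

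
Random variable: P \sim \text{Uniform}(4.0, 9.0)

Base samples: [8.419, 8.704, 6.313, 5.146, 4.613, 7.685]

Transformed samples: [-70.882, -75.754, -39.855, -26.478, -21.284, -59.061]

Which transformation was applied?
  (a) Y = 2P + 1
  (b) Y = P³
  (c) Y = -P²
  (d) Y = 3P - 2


Checking option (c) Y = -P²:
  P = 8.419 -> Y = -70.882 ✓
  P = 8.704 -> Y = -75.754 ✓
  P = 6.313 -> Y = -39.855 ✓
All samples match this transformation.

(c) -P²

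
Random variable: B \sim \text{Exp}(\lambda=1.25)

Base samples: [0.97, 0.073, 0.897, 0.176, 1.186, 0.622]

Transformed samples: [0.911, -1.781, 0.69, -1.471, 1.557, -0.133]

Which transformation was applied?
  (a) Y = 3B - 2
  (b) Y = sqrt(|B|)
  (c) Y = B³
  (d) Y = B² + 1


Checking option (a) Y = 3B - 2:
  B = 0.97 -> Y = 0.911 ✓
  B = 0.073 -> Y = -1.781 ✓
  B = 0.897 -> Y = 0.69 ✓
All samples match this transformation.

(a) 3B - 2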